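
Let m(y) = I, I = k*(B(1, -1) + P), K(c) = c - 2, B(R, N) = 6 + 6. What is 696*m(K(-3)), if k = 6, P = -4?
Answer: 33408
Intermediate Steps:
B(R, N) = 12
K(c) = -2 + c
I = 48 (I = 6*(12 - 4) = 6*8 = 48)
m(y) = 48
696*m(K(-3)) = 696*48 = 33408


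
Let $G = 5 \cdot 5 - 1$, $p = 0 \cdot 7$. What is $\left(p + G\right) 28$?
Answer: $672$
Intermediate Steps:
$p = 0$
$G = 24$ ($G = 25 - 1 = 24$)
$\left(p + G\right) 28 = \left(0 + 24\right) 28 = 24 \cdot 28 = 672$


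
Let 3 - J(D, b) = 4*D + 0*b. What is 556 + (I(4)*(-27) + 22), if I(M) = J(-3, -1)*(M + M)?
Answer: -2662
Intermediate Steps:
J(D, b) = 3 - 4*D (J(D, b) = 3 - (4*D + 0*b) = 3 - (4*D + 0) = 3 - 4*D)
I(M) = 30*M (I(M) = (3 - 4*(-3))*(M + M) = (3 + 12)*(2*M) = 15*(2*M) = 30*M)
556 + (I(4)*(-27) + 22) = 556 + ((30*4)*(-27) + 22) = 556 + (120*(-27) + 22) = 556 + (-3240 + 22) = 556 - 3218 = -2662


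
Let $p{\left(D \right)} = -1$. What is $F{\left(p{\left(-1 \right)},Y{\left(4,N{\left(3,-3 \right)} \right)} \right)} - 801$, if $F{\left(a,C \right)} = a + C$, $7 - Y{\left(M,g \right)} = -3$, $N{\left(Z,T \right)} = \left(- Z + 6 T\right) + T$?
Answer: $-792$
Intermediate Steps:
$N{\left(Z,T \right)} = - Z + 7 T$
$Y{\left(M,g \right)} = 10$ ($Y{\left(M,g \right)} = 7 - -3 = 7 + 3 = 10$)
$F{\left(a,C \right)} = C + a$
$F{\left(p{\left(-1 \right)},Y{\left(4,N{\left(3,-3 \right)} \right)} \right)} - 801 = \left(10 - 1\right) - 801 = 9 - 801 = -792$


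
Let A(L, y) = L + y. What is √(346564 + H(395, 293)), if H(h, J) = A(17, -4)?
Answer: 7*√7073 ≈ 588.71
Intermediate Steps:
H(h, J) = 13 (H(h, J) = 17 - 4 = 13)
√(346564 + H(395, 293)) = √(346564 + 13) = √346577 = 7*√7073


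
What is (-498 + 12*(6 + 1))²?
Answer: 171396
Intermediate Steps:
(-498 + 12*(6 + 1))² = (-498 + 12*7)² = (-498 + 84)² = (-414)² = 171396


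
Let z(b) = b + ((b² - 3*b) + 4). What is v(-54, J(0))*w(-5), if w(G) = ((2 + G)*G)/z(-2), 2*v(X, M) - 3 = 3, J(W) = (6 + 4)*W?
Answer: 15/4 ≈ 3.7500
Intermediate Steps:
J(W) = 10*W
z(b) = 4 + b² - 2*b (z(b) = b + (4 + b² - 3*b) = 4 + b² - 2*b)
v(X, M) = 3 (v(X, M) = 3/2 + (½)*3 = 3/2 + 3/2 = 3)
w(G) = G*(2 + G)/12 (w(G) = ((2 + G)*G)/(4 + (-2)² - 2*(-2)) = (G*(2 + G))/(4 + 4 + 4) = (G*(2 + G))/12 = (G*(2 + G))*(1/12) = G*(2 + G)/12)
v(-54, J(0))*w(-5) = 3*((1/12)*(-5)*(2 - 5)) = 3*((1/12)*(-5)*(-3)) = 3*(5/4) = 15/4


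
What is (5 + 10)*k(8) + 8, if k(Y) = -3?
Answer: -37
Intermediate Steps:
(5 + 10)*k(8) + 8 = (5 + 10)*(-3) + 8 = 15*(-3) + 8 = -45 + 8 = -37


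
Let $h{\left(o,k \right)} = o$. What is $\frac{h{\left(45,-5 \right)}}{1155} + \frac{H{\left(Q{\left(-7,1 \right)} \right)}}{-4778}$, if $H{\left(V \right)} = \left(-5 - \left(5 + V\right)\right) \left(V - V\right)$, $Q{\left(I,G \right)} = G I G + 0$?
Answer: $\frac{3}{77} \approx 0.038961$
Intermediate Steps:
$Q{\left(I,G \right)} = I G^{2}$ ($Q{\left(I,G \right)} = I G^{2} + 0 = I G^{2}$)
$H{\left(V \right)} = 0$ ($H{\left(V \right)} = \left(-10 - V\right) 0 = 0$)
$\frac{h{\left(45,-5 \right)}}{1155} + \frac{H{\left(Q{\left(-7,1 \right)} \right)}}{-4778} = \frac{45}{1155} + \frac{0}{-4778} = 45 \cdot \frac{1}{1155} + 0 \left(- \frac{1}{4778}\right) = \frac{3}{77} + 0 = \frac{3}{77}$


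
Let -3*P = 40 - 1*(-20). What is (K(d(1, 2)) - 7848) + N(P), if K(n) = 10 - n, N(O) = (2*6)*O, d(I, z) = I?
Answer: -8079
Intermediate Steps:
P = -20 (P = -(40 - 1*(-20))/3 = -(40 + 20)/3 = -⅓*60 = -20)
N(O) = 12*O
(K(d(1, 2)) - 7848) + N(P) = ((10 - 1*1) - 7848) + 12*(-20) = ((10 - 1) - 7848) - 240 = (9 - 7848) - 240 = -7839 - 240 = -8079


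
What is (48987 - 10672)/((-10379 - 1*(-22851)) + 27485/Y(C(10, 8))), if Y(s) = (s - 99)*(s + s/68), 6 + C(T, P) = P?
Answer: 11149665/3588722 ≈ 3.1069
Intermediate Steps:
C(T, P) = -6 + P
Y(s) = 69*s*(-99 + s)/68 (Y(s) = (-99 + s)*(s + s*(1/68)) = (-99 + s)*(s + s/68) = (-99 + s)*(69*s/68) = 69*s*(-99 + s)/68)
(48987 - 10672)/((-10379 - 1*(-22851)) + 27485/Y(C(10, 8))) = (48987 - 10672)/((-10379 - 1*(-22851)) + 27485/((69*(-6 + 8)*(-99 + (-6 + 8))/68))) = 38315/((-10379 + 22851) + 27485/(((69/68)*2*(-99 + 2)))) = 38315/(12472 + 27485/(((69/68)*2*(-97)))) = 38315/(12472 + 27485/(-6693/34)) = 38315/(12472 + 27485*(-34/6693)) = 38315/(12472 - 40630/291) = 38315/(3588722/291) = 38315*(291/3588722) = 11149665/3588722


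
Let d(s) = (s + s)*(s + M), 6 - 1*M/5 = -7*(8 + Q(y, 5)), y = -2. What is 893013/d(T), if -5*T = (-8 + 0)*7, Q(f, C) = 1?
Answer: 22325325/199472 ≈ 111.92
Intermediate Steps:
M = 345 (M = 30 - (-35)*(8 + 1) = 30 - (-35)*9 = 30 - 5*(-63) = 30 + 315 = 345)
T = 56/5 (T = -(-8 + 0)*7/5 = -(-8)*7/5 = -1/5*(-56) = 56/5 ≈ 11.200)
d(s) = 2*s*(345 + s) (d(s) = (s + s)*(s + 345) = (2*s)*(345 + s) = 2*s*(345 + s))
893013/d(T) = 893013/((2*(56/5)*(345 + 56/5))) = 893013/((2*(56/5)*(1781/5))) = 893013/(199472/25) = 893013*(25/199472) = 22325325/199472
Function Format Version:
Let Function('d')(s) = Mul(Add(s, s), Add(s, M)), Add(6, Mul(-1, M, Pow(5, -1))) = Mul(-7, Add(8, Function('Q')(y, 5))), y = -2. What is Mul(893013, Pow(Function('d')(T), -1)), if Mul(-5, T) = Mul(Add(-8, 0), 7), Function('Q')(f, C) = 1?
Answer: Rational(22325325, 199472) ≈ 111.92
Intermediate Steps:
M = 345 (M = Add(30, Mul(-5, Mul(-7, Add(8, 1)))) = Add(30, Mul(-5, Mul(-7, 9))) = Add(30, Mul(-5, -63)) = Add(30, 315) = 345)
T = Rational(56, 5) (T = Mul(Rational(-1, 5), Mul(Add(-8, 0), 7)) = Mul(Rational(-1, 5), Mul(-8, 7)) = Mul(Rational(-1, 5), -56) = Rational(56, 5) ≈ 11.200)
Function('d')(s) = Mul(2, s, Add(345, s)) (Function('d')(s) = Mul(Add(s, s), Add(s, 345)) = Mul(Mul(2, s), Add(345, s)) = Mul(2, s, Add(345, s)))
Mul(893013, Pow(Function('d')(T), -1)) = Mul(893013, Pow(Mul(2, Rational(56, 5), Add(345, Rational(56, 5))), -1)) = Mul(893013, Pow(Mul(2, Rational(56, 5), Rational(1781, 5)), -1)) = Mul(893013, Pow(Rational(199472, 25), -1)) = Mul(893013, Rational(25, 199472)) = Rational(22325325, 199472)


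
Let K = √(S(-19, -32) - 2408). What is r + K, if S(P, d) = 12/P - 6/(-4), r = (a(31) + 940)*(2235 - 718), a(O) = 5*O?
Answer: 1661115 + I*√3475898/38 ≈ 1.6611e+6 + 49.063*I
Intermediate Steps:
r = 1661115 (r = (5*31 + 940)*(2235 - 718) = (155 + 940)*1517 = 1095*1517 = 1661115)
S(P, d) = 3/2 + 12/P (S(P, d) = 12/P - 6*(-¼) = 12/P + 3/2 = 3/2 + 12/P)
K = I*√3475898/38 (K = √((3/2 + 12/(-19)) - 2408) = √((3/2 + 12*(-1/19)) - 2408) = √((3/2 - 12/19) - 2408) = √(33/38 - 2408) = √(-91471/38) = I*√3475898/38 ≈ 49.063*I)
r + K = 1661115 + I*√3475898/38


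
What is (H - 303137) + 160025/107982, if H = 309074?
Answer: 641249159/107982 ≈ 5938.5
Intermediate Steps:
(H - 303137) + 160025/107982 = (309074 - 303137) + 160025/107982 = 5937 + 160025*(1/107982) = 5937 + 160025/107982 = 641249159/107982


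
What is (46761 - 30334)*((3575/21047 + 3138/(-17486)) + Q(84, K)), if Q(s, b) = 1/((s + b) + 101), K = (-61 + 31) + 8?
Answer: -131325667927/2307251471 ≈ -56.919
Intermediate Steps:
K = -22 (K = -30 + 8 = -22)
Q(s, b) = 1/(101 + b + s) (Q(s, b) = 1/((b + s) + 101) = 1/(101 + b + s))
(46761 - 30334)*((3575/21047 + 3138/(-17486)) + Q(84, K)) = (46761 - 30334)*((3575/21047 + 3138/(-17486)) + 1/(101 - 22 + 84)) = 16427*((3575*(1/21047) + 3138*(-1/17486)) + 1/163) = 16427*((275/1619 - 1569/8743) + 1/163) = 16427*(-135886/14154917 + 1/163) = 16427*(-7994501/2307251471) = -131325667927/2307251471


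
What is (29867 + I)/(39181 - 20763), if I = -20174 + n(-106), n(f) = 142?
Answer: 9835/18418 ≈ 0.53399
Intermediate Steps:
I = -20032 (I = -20174 + 142 = -20032)
(29867 + I)/(39181 - 20763) = (29867 - 20032)/(39181 - 20763) = 9835/18418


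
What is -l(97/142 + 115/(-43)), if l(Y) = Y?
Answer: 12159/6106 ≈ 1.9913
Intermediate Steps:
-l(97/142 + 115/(-43)) = -(97/142 + 115/(-43)) = -(97*(1/142) + 115*(-1/43)) = -(97/142 - 115/43) = -1*(-12159/6106) = 12159/6106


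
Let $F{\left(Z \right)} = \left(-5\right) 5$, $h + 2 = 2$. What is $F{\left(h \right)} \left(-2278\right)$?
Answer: $56950$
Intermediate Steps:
$h = 0$ ($h = -2 + 2 = 0$)
$F{\left(Z \right)} = -25$
$F{\left(h \right)} \left(-2278\right) = \left(-25\right) \left(-2278\right) = 56950$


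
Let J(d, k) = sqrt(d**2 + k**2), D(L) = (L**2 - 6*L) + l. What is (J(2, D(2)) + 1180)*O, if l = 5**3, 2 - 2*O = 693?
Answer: -407690 - 691*sqrt(13693)/2 ≈ -4.4812e+5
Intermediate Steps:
O = -691/2 (O = 1 - 1/2*693 = 1 - 693/2 = -691/2 ≈ -345.50)
l = 125
D(L) = 125 + L**2 - 6*L (D(L) = (L**2 - 6*L) + 125 = 125 + L**2 - 6*L)
(J(2, D(2)) + 1180)*O = (sqrt(2**2 + (125 + 2**2 - 6*2)**2) + 1180)*(-691/2) = (sqrt(4 + (125 + 4 - 12)**2) + 1180)*(-691/2) = (sqrt(4 + 117**2) + 1180)*(-691/2) = (sqrt(4 + 13689) + 1180)*(-691/2) = (sqrt(13693) + 1180)*(-691/2) = (1180 + sqrt(13693))*(-691/2) = -407690 - 691*sqrt(13693)/2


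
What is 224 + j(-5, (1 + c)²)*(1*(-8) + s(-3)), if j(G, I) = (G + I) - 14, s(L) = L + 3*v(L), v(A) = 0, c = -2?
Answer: 422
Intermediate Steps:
s(L) = L (s(L) = L + 3*0 = L + 0 = L)
j(G, I) = -14 + G + I
224 + j(-5, (1 + c)²)*(1*(-8) + s(-3)) = 224 + (-14 - 5 + (1 - 2)²)*(1*(-8) - 3) = 224 + (-14 - 5 + (-1)²)*(-8 - 3) = 224 + (-14 - 5 + 1)*(-11) = 224 - 18*(-11) = 224 + 198 = 422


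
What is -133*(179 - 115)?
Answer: -8512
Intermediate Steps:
-133*(179 - 115) = -133*64 = -8512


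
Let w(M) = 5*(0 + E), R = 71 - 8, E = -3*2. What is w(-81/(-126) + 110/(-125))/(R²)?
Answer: -10/1323 ≈ -0.0075586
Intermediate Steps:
E = -6
R = 63
w(M) = -30 (w(M) = 5*(0 - 6) = 5*(-6) = -30)
w(-81/(-126) + 110/(-125))/(R²) = -30/(63²) = -30/3969 = -30*1/3969 = -10/1323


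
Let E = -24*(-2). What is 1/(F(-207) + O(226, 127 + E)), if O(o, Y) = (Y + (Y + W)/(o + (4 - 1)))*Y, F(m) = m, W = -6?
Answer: 229/6995297 ≈ 3.2736e-5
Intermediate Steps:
E = 48
O(o, Y) = Y*(Y + (-6 + Y)/(3 + o)) (O(o, Y) = (Y + (Y - 6)/(o + (4 - 1)))*Y = (Y + (-6 + Y)/(o + 3))*Y = (Y + (-6 + Y)/(3 + o))*Y = Y*(Y + (-6 + Y)/(3 + o)))
1/(F(-207) + O(226, 127 + E)) = 1/(-207 + (127 + 48)*(-6 + 4*(127 + 48) + (127 + 48)*226)/(3 + 226)) = 1/(-207 + 175*(-6 + 4*175 + 175*226)/229) = 1/(-207 + 175*(1/229)*(-6 + 700 + 39550)) = 1/(-207 + 175*(1/229)*40244) = 1/(-207 + 7042700/229) = 1/(6995297/229) = 229/6995297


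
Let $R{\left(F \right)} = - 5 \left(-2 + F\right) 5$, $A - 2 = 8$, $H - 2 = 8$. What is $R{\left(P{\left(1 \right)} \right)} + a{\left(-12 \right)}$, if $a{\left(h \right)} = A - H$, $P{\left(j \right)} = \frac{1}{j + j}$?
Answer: $\frac{75}{2} \approx 37.5$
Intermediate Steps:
$P{\left(j \right)} = \frac{1}{2 j}$
$H = 10$ ($H = 2 + 8 = 10$)
$A = 10$ ($A = 2 + 8 = 10$)
$R{\left(F \right)} = 50 - 25 F$ ($R{\left(F \right)} = \left(10 - 5 F\right) 5 = 50 - 25 F$)
$a{\left(h \right)} = 0$ ($a{\left(h \right)} = 10 - 10 = 0$)
$R{\left(P{\left(1 \right)} \right)} + a{\left(-12 \right)} = \left(50 - 25 \frac{1}{2 \cdot 1}\right) + 0 = \left(50 - 25 \cdot \frac{1}{2} \cdot 1\right) + 0 = \left(50 - \frac{25}{2}\right) + 0 = \frac{75}{2} + 0 = \frac{75}{2}$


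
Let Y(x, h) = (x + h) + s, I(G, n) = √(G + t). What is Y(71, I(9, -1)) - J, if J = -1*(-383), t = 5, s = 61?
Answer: -251 + √14 ≈ -247.26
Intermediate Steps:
I(G, n) = √(5 + G) (I(G, n) = √(G + 5) = √(5 + G))
Y(x, h) = 61 + h + x (Y(x, h) = (x + h) + 61 = (h + x) + 61 = 61 + h + x)
J = 383
Y(71, I(9, -1)) - J = (61 + √(5 + 9) + 71) - 1*383 = (61 + √14 + 71) - 383 = (132 + √14) - 383 = -251 + √14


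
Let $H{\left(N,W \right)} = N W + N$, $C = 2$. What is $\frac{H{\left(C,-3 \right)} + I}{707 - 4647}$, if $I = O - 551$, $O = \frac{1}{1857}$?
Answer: $\frac{515317}{3658290} \approx 0.14086$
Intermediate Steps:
$H{\left(N,W \right)} = N + N W$
$O = \frac{1}{1857} \approx 0.0005385$
$I = - \frac{1023206}{1857}$ ($I = \frac{1}{1857} - 551 = - \frac{1023206}{1857} \approx -551.0$)
$\frac{H{\left(C,-3 \right)} + I}{707 - 4647} = \frac{2 \left(1 - 3\right) - \frac{1023206}{1857}}{707 - 4647} = \frac{2 \left(-2\right) - \frac{1023206}{1857}}{-3940} = \left(-4 - \frac{1023206}{1857}\right) \left(- \frac{1}{3940}\right) = \left(- \frac{1030634}{1857}\right) \left(- \frac{1}{3940}\right) = \frac{515317}{3658290}$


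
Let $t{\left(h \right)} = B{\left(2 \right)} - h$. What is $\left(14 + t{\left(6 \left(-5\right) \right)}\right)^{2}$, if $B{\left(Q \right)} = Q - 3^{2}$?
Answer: $1369$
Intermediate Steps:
$B{\left(Q \right)} = -9 + Q$ ($B{\left(Q \right)} = Q - 9 = -9 + Q$)
$t{\left(h \right)} = -7 - h$ ($t{\left(h \right)} = \left(-9 + 2\right) - h = -7 - h$)
$\left(14 + t{\left(6 \left(-5\right) \right)}\right)^{2} = \left(14 - \left(7 + 6 \left(-5\right)\right)\right)^{2} = \left(14 - -23\right)^{2} = \left(14 + \left(-7 + 30\right)\right)^{2} = \left(14 + 23\right)^{2} = 37^{2} = 1369$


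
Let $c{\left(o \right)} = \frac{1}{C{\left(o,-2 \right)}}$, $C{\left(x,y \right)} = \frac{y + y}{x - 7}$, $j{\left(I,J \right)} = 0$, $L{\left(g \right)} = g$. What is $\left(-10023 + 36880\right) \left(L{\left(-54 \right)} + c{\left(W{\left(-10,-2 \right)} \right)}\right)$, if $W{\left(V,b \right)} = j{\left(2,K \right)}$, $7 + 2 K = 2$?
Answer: $- \frac{5613113}{4} \approx -1.4033 \cdot 10^{6}$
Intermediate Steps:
$K = - \frac{5}{2}$ ($K = - \frac{7}{2} + \frac{1}{2} \cdot 2 = - \frac{7}{2} + 1 = - \frac{5}{2} \approx -2.5$)
$C{\left(x,y \right)} = \frac{2 y}{-7 + x}$
$W{\left(V,b \right)} = 0$
$c{\left(o \right)} = \frac{7}{4} - \frac{o}{4}$ ($c{\left(o \right)} = \frac{1}{2 \left(-2\right) \frac{1}{-7 + o}} = \frac{1}{\left(-4\right) \frac{1}{-7 + o}} = \frac{7}{4} - \frac{o}{4}$)
$\left(-10023 + 36880\right) \left(L{\left(-54 \right)} + c{\left(W{\left(-10,-2 \right)} \right)}\right) = \left(-10023 + 36880\right) \left(-54 + \left(\frac{7}{4} - 0\right)\right) = 26857 \left(-54 + \left(\frac{7}{4} + 0\right)\right) = 26857 \left(-54 + \frac{7}{4}\right) = 26857 \left(- \frac{209}{4}\right) = - \frac{5613113}{4}$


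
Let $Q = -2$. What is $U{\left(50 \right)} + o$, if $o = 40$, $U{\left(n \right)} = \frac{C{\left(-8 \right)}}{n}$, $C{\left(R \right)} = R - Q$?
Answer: $\frac{997}{25} \approx 39.88$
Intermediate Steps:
$C{\left(R \right)} = 2 + R$ ($C{\left(R \right)} = R - -2 = R + 2 = 2 + R$)
$U{\left(n \right)} = - \frac{6}{n}$ ($U{\left(n \right)} = \frac{2 - 8}{n} = - \frac{6}{n}$)
$U{\left(50 \right)} + o = - \frac{6}{50} + 40 = \left(-6\right) \frac{1}{50} + 40 = - \frac{3}{25} + 40 = \frac{997}{25}$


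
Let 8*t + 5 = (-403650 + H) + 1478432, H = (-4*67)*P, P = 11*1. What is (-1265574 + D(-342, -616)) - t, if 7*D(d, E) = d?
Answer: -78377683/56 ≈ -1.3996e+6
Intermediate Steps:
P = 11
D(d, E) = d/7
H = -2948 (H = -4*67*11 = -268*11 = -2948)
t = 1071829/8 (t = -5/8 + ((-403650 - 2948) + 1478432)/8 = -5/8 + (-406598 + 1478432)/8 = -5/8 + (1/8)*1071834 = -5/8 + 535917/4 = 1071829/8 ≈ 1.3398e+5)
(-1265574 + D(-342, -616)) - t = (-1265574 + (1/7)*(-342)) - 1*1071829/8 = (-1265574 - 342/7) - 1071829/8 = -8859360/7 - 1071829/8 = -78377683/56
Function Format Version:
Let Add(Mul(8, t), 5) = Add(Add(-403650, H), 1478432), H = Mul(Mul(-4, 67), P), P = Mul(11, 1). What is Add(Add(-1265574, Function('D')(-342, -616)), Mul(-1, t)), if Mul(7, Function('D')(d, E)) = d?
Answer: Rational(-78377683, 56) ≈ -1.3996e+6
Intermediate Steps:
P = 11
Function('D')(d, E) = Mul(Rational(1, 7), d)
H = -2948 (H = Mul(Mul(-4, 67), 11) = Mul(-268, 11) = -2948)
t = Rational(1071829, 8) (t = Add(Rational(-5, 8), Mul(Rational(1, 8), Add(Add(-403650, -2948), 1478432))) = Add(Rational(-5, 8), Mul(Rational(1, 8), Add(-406598, 1478432))) = Add(Rational(-5, 8), Mul(Rational(1, 8), 1071834)) = Add(Rational(-5, 8), Rational(535917, 4)) = Rational(1071829, 8) ≈ 1.3398e+5)
Add(Add(-1265574, Function('D')(-342, -616)), Mul(-1, t)) = Add(Add(-1265574, Mul(Rational(1, 7), -342)), Mul(-1, Rational(1071829, 8))) = Add(Add(-1265574, Rational(-342, 7)), Rational(-1071829, 8)) = Add(Rational(-8859360, 7), Rational(-1071829, 8)) = Rational(-78377683, 56)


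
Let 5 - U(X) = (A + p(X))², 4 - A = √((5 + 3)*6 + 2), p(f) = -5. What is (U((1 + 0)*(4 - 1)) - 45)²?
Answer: 8481 + 1820*√2 ≈ 11055.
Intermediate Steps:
A = 4 - 5*√2 (A = 4 - √((5 + 3)*6 + 2) = 4 - √(8*6 + 2) = 4 - √(48 + 2) = 4 - √50 = 4 - 5*√2 ≈ -3.0711)
U(X) = 5 - (-1 - 5*√2)² (U(X) = 5 - ((4 - 5*√2) - 5)² = 5 - (-1 - 5*√2)²)
(U((1 + 0)*(4 - 1)) - 45)² = ((-46 - 10*√2) - 45)² = (-91 - 10*√2)²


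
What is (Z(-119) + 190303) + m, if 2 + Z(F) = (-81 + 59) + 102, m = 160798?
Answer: 351179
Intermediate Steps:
Z(F) = 78 (Z(F) = -2 + ((-81 + 59) + 102) = -2 + (-22 + 102) = -2 + 80 = 78)
(Z(-119) + 190303) + m = (78 + 190303) + 160798 = 190381 + 160798 = 351179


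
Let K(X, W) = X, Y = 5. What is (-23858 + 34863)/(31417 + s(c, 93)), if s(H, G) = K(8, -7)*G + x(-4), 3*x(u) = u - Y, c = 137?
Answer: 11005/32158 ≈ 0.34222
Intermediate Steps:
x(u) = -5/3 + u/3 (x(u) = (u - 1*5)/3 = (u - 5)/3 = (-5 + u)/3 = -5/3 + u/3)
s(H, G) = -3 + 8*G (s(H, G) = 8*G + (-5/3 + (⅓)*(-4)) = 8*G + (-5/3 - 4/3) = 8*G - 3 = -3 + 8*G)
(-23858 + 34863)/(31417 + s(c, 93)) = (-23858 + 34863)/(31417 + (-3 + 8*93)) = 11005/(31417 + (-3 + 744)) = 11005/(31417 + 741) = 11005/32158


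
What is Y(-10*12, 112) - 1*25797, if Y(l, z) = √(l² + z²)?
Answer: -25797 + 8*√421 ≈ -25633.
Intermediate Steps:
Y(-10*12, 112) - 1*25797 = √((-10*12)² + 112²) - 1*25797 = √((-120)² + 12544) - 25797 = √(14400 + 12544) - 25797 = √26944 - 25797 = 8*√421 - 25797 = -25797 + 8*√421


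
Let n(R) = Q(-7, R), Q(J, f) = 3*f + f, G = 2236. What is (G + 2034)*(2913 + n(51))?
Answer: 13309590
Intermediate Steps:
Q(J, f) = 4*f
n(R) = 4*R
(G + 2034)*(2913 + n(51)) = (2236 + 2034)*(2913 + 4*51) = 4270*(2913 + 204) = 4270*3117 = 13309590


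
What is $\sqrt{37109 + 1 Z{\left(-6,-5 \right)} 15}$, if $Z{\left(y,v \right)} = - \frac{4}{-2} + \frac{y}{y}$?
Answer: $\sqrt{37154} \approx 192.75$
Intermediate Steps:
$Z{\left(y,v \right)} = 3$ ($Z{\left(y,v \right)} = \left(-4\right) \left(- \frac{1}{2}\right) + 1 = 2 + 1 = 3$)
$\sqrt{37109 + 1 Z{\left(-6,-5 \right)} 15} = \sqrt{37109 + 1 \cdot 3 \cdot 15} = \sqrt{37109 + 3 \cdot 15} = \sqrt{37109 + 45} = \sqrt{37154}$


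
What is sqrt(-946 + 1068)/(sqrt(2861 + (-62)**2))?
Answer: sqrt(90890)/2235 ≈ 0.13489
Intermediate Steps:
sqrt(-946 + 1068)/(sqrt(2861 + (-62)**2)) = sqrt(122)/(sqrt(2861 + 3844)) = sqrt(122)/(sqrt(6705)) = sqrt(122)/((3*sqrt(745))) = sqrt(122)*(sqrt(745)/2235) = sqrt(90890)/2235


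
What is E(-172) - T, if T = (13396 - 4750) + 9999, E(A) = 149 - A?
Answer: -18324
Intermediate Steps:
T = 18645 (T = 8646 + 9999 = 18645)
E(-172) - T = (149 - 1*(-172)) - 1*18645 = (149 + 172) - 18645 = 321 - 18645 = -18324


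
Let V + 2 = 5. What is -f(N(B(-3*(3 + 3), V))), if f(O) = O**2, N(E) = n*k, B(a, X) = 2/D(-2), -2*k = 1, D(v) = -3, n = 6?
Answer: -9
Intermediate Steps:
k = -1/2 (k = -1/2*1 = -1/2 ≈ -0.50000)
V = 3 (V = -2 + 5 = 3)
B(a, X) = -2/3 (B(a, X) = 2/(-3) = 2*(-1/3) = -2/3)
N(E) = -3 (N(E) = 6*(-1/2) = -3)
-f(N(B(-3*(3 + 3), V))) = -1*(-3)**2 = -1*9 = -9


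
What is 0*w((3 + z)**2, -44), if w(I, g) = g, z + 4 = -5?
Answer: 0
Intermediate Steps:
z = -9 (z = -4 - 5 = -9)
0*w((3 + z)**2, -44) = 0*(-44) = 0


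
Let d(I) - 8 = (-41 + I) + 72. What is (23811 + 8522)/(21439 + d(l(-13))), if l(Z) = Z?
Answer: 32333/21465 ≈ 1.5063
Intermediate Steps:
d(I) = 39 + I (d(I) = 8 + ((-41 + I) + 72) = 8 + (31 + I) = 39 + I)
(23811 + 8522)/(21439 + d(l(-13))) = (23811 + 8522)/(21439 + (39 - 13)) = 32333/(21439 + 26) = 32333/21465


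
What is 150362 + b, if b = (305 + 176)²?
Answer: 381723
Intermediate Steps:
b = 231361 (b = 481² = 231361)
150362 + b = 150362 + 231361 = 381723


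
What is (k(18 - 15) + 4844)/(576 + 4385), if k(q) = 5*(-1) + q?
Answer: 4842/4961 ≈ 0.97601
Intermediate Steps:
k(q) = -5 + q
(k(18 - 15) + 4844)/(576 + 4385) = ((-5 + (18 - 15)) + 4844)/(576 + 4385) = ((-5 + 3) + 4844)/4961 = (-2 + 4844)*(1/4961) = 4842*(1/4961) = 4842/4961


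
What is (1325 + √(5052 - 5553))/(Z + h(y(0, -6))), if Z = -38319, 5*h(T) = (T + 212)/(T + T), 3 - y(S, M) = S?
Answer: -7950/229871 - 6*I*√501/229871 ≈ -0.034585 - 0.00058423*I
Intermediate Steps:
y(S, M) = 3 - S
h(T) = (212 + T)/(10*T) (h(T) = ((T + 212)/(T + T))/5 = ((212 + T)/((2*T)))/5 = ((212 + T)*(1/(2*T)))/5 = ((212 + T)/(2*T))/5 = (212 + T)/(10*T))
(1325 + √(5052 - 5553))/(Z + h(y(0, -6))) = (1325 + √(5052 - 5553))/(-38319 + (212 + (3 - 1*0))/(10*(3 - 1*0))) = (1325 + √(-501))/(-38319 + (212 + (3 + 0))/(10*(3 + 0))) = (1325 + I*√501)/(-38319 + (⅒)*(212 + 3)/3) = (1325 + I*√501)/(-38319 + (⅒)*(⅓)*215) = (1325 + I*√501)/(-38319 + 43/6) = (1325 + I*√501)/(-229871/6) = (1325 + I*√501)*(-6/229871) = -7950/229871 - 6*I*√501/229871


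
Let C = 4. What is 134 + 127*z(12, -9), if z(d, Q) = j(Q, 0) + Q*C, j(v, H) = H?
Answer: -4438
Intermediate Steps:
z(d, Q) = 4*Q (z(d, Q) = 0 + Q*4 = 0 + 4*Q = 4*Q)
134 + 127*z(12, -9) = 134 + 127*(4*(-9)) = 134 + 127*(-36) = 134 - 4572 = -4438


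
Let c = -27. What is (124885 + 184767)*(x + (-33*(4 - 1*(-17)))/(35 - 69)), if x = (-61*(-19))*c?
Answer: -164621686194/17 ≈ -9.6836e+9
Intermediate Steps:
x = -31293 (x = -61*(-19)*(-27) = 1159*(-27) = -31293)
(124885 + 184767)*(x + (-33*(4 - 1*(-17)))/(35 - 69)) = (124885 + 184767)*(-31293 + (-33*(4 - 1*(-17)))/(35 - 69)) = 309652*(-31293 - 33*(4 + 17)/(-34)) = 309652*(-31293 - 33*21*(-1/34)) = 309652*(-31293 - 693*(-1/34)) = 309652*(-31293 + 693/34) = 309652*(-1063269/34) = -164621686194/17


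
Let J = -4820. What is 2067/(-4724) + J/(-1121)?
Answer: 20452573/5295604 ≈ 3.8622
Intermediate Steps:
2067/(-4724) + J/(-1121) = 2067/(-4724) - 4820/(-1121) = 2067*(-1/4724) - 4820*(-1/1121) = -2067/4724 + 4820/1121 = 20452573/5295604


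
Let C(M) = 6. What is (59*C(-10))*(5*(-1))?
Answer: -1770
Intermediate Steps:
(59*C(-10))*(5*(-1)) = (59*6)*(5*(-1)) = 354*(-5) = -1770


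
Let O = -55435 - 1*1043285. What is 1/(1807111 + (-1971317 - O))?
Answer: 1/934514 ≈ 1.0701e-6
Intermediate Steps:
O = -1098720 (O = -55435 - 1043285 = -1098720)
1/(1807111 + (-1971317 - O)) = 1/(1807111 + (-1971317 - 1*(-1098720))) = 1/(1807111 + (-1971317 + 1098720)) = 1/(1807111 - 872597) = 1/934514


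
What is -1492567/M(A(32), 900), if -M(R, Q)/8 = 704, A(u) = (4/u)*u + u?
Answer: 1492567/5632 ≈ 265.02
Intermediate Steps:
A(u) = 4 + u
M(R, Q) = -5632 (M(R, Q) = -8*704 = -5632)
-1492567/M(A(32), 900) = -1492567/(-5632) = -1492567*(-1/5632) = 1492567/5632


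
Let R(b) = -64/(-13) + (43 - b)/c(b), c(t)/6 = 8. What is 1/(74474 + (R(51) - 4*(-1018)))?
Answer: 78/6126959 ≈ 1.2731e-5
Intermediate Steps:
c(t) = 48 (c(t) = 6*8 = 48)
R(b) = 3631/624 - b/48 (R(b) = -64/(-13) + (43 - b)/48 = -64*(-1/13) + (43 - b)*(1/48) = 64/13 + (43/48 - b/48) = 3631/624 - b/48)
1/(74474 + (R(51) - 4*(-1018))) = 1/(74474 + ((3631/624 - 1/48*51) - 4*(-1018))) = 1/(74474 + ((3631/624 - 17/16) + 4072)) = 1/(74474 + (371/78 + 4072)) = 1/(74474 + 317987/78) = 1/(6126959/78) = 78/6126959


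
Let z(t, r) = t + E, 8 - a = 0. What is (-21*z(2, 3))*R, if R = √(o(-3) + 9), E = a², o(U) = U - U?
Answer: -4158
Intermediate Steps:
a = 8 (a = 8 - 1*0 = 8 + 0 = 8)
o(U) = 0
E = 64 (E = 8² = 64)
z(t, r) = 64 + t (z(t, r) = t + 64 = 64 + t)
R = 3 (R = √(0 + 9) = √9 = 3)
(-21*z(2, 3))*R = -21*(64 + 2)*3 = -21*66*3 = -1386*3 = -4158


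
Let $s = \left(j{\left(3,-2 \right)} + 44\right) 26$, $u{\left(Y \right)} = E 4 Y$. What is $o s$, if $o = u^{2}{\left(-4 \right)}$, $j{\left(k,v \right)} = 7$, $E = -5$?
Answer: $8486400$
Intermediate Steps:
$u{\left(Y \right)} = - 20 Y$ ($u{\left(Y \right)} = \left(-5\right) 4 Y = - 20 Y$)
$s = 1326$ ($s = \left(7 + 44\right) 26 = 51 \cdot 26 = 1326$)
$o = 6400$ ($o = \left(\left(-20\right) \left(-4\right)\right)^{2} = 80^{2} = 6400$)
$o s = 6400 \cdot 1326 = 8486400$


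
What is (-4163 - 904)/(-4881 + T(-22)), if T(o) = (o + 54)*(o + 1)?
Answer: 563/617 ≈ 0.91248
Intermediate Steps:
T(o) = (1 + o)*(54 + o) (T(o) = (54 + o)*(1 + o) = (1 + o)*(54 + o))
(-4163 - 904)/(-4881 + T(-22)) = (-4163 - 904)/(-4881 + (54 + (-22)**2 + 55*(-22))) = -5067/(-4881 + (54 + 484 - 1210)) = -5067/(-4881 - 672) = -5067/(-5553) = -5067*(-1/5553) = 563/617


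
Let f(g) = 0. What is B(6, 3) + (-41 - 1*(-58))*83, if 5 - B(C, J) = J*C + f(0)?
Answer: 1398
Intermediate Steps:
B(C, J) = 5 - C*J (B(C, J) = 5 - (J*C + 0) = 5 - (C*J + 0) = 5 - C*J)
B(6, 3) + (-41 - 1*(-58))*83 = (5 - 1*6*3) + (-41 - 1*(-58))*83 = (5 - 18) + (-41 + 58)*83 = -13 + 17*83 = -13 + 1411 = 1398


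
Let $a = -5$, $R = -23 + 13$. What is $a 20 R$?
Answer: $1000$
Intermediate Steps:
$R = -10$
$a 20 R = \left(-5\right) 20 \left(-10\right) = \left(-100\right) \left(-10\right) = 1000$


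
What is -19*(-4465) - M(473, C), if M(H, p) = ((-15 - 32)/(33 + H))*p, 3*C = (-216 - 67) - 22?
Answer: 128765195/1518 ≈ 84826.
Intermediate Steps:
C = -305/3 (C = ((-216 - 67) - 22)/3 = (-283 - 22)/3 = (⅓)*(-305) = -305/3 ≈ -101.67)
M(H, p) = -47*p/(33 + H) (M(H, p) = (-47/(33 + H))*p = -47*p/(33 + H))
-19*(-4465) - M(473, C) = -19*(-4465) - (-47)*(-305)/(3*(33 + 473)) = 84835 - (-47)*(-305)/(3*506) = 84835 - 1*14335/1518 = 84835 - 14335/1518 = 128765195/1518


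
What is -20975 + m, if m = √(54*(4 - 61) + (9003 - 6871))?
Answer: -20975 + I*√946 ≈ -20975.0 + 30.757*I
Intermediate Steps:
m = I*√946 (m = √(54*(-57) + 2132) = √(-3078 + 2132) = √(-946) = I*√946 ≈ 30.757*I)
-20975 + m = -20975 + I*√946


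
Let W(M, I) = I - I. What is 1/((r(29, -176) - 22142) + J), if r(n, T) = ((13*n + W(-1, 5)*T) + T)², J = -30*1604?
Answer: -1/29861 ≈ -3.3488e-5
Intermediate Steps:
W(M, I) = 0
J = -48120
r(n, T) = (T + 13*n)² (r(n, T) = ((13*n + 0*T) + T)² = ((13*n + 0) + T)² = (13*n + T)² = (T + 13*n)²)
1/((r(29, -176) - 22142) + J) = 1/(((-176 + 13*29)² - 22142) - 48120) = 1/(((-176 + 377)² - 22142) - 48120) = 1/((201² - 22142) - 48120) = 1/((40401 - 22142) - 48120) = 1/(18259 - 48120) = 1/(-29861) = -1/29861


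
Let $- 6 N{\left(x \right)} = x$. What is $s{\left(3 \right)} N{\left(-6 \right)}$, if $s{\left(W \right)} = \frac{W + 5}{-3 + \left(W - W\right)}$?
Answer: $- \frac{8}{3} \approx -2.6667$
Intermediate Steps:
$s{\left(W \right)} = - \frac{5}{3} - \frac{W}{3}$ ($s{\left(W \right)} = \frac{5 + W}{-3 + 0} = \frac{5 + W}{-3} = \left(5 + W\right) \left(- \frac{1}{3}\right) = - \frac{5}{3} - \frac{W}{3}$)
$N{\left(x \right)} = - \frac{x}{6}$
$s{\left(3 \right)} N{\left(-6 \right)} = \left(- \frac{5}{3} - 1\right) \left(\left(- \frac{1}{6}\right) \left(-6\right)\right) = \left(- \frac{5}{3} - 1\right) 1 = \left(- \frac{8}{3}\right) 1 = - \frac{8}{3}$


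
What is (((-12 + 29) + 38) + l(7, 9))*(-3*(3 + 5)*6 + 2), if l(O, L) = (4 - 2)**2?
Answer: -8378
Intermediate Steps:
l(O, L) = 4 (l(O, L) = 2**2 = 4)
(((-12 + 29) + 38) + l(7, 9))*(-3*(3 + 5)*6 + 2) = (((-12 + 29) + 38) + 4)*(-3*(3 + 5)*6 + 2) = ((17 + 38) + 4)*(-3*8*6 + 2) = (55 + 4)*(-24*6 + 2) = 59*(-144 + 2) = 59*(-142) = -8378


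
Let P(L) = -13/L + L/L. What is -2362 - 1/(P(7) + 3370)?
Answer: -55705415/23584 ≈ -2362.0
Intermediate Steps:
P(L) = 1 - 13/L (P(L) = -13/L + 1 = 1 - 13/L)
-2362 - 1/(P(7) + 3370) = -2362 - 1/((-13 + 7)/7 + 3370) = -2362 - 1/((⅐)*(-6) + 3370) = -2362 - 1/(-6/7 + 3370) = -2362 - 1/23584/7 = -2362 - 1*7/23584 = -2362 - 7/23584 = -55705415/23584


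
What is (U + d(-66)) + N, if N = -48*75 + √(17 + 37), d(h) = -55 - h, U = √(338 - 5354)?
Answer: -3589 + 3*√6 + 2*I*√1254 ≈ -3581.7 + 70.824*I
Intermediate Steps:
U = 2*I*√1254 (U = √(-5016) = 2*I*√1254 ≈ 70.824*I)
N = -3600 + 3*√6 (N = -3600 + √54 = -3600 + 3*√6 ≈ -3592.7)
(U + d(-66)) + N = (2*I*√1254 + (-55 - 1*(-66))) + (-3600 + 3*√6) = (2*I*√1254 + (-55 + 66)) + (-3600 + 3*√6) = (2*I*√1254 + 11) + (-3600 + 3*√6) = (11 + 2*I*√1254) + (-3600 + 3*√6) = -3589 + 3*√6 + 2*I*√1254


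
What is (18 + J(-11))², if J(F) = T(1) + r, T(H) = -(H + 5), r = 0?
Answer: 144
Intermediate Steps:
T(H) = -5 - H (T(H) = -(5 + H) = -5 - H)
J(F) = -6 (J(F) = (-5 - 1*1) + 0 = (-5 - 1) + 0 = -6 + 0 = -6)
(18 + J(-11))² = (18 - 6)² = 12² = 144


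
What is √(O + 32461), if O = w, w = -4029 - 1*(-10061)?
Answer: 3*√4277 ≈ 196.20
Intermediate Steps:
w = 6032 (w = -4029 + 10061 = 6032)
O = 6032
√(O + 32461) = √(6032 + 32461) = √38493 = 3*√4277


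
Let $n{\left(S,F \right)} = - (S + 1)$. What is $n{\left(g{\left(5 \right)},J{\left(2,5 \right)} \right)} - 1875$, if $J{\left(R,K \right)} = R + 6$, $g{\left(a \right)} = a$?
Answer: $-1881$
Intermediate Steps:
$J{\left(R,K \right)} = 6 + R$
$n{\left(S,F \right)} = -1 - S$ ($n{\left(S,F \right)} = - (1 + S) = -1 - S$)
$n{\left(g{\left(5 \right)},J{\left(2,5 \right)} \right)} - 1875 = \left(-1 - 5\right) - 1875 = -6 - 1875 = -1881$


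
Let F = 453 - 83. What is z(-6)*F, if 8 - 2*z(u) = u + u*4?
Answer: 7030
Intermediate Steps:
z(u) = 4 - 5*u/2 (z(u) = 4 - (u + u*4)/2 = 4 - (u + 4*u)/2 = 4 - 5*u/2)
F = 370
z(-6)*F = (4 - 5/2*(-6))*370 = (4 + 15)*370 = 19*370 = 7030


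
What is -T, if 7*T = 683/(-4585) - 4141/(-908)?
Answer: -18366321/29142260 ≈ -0.63023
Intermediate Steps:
T = 18366321/29142260 (T = (683/(-4585) - 4141/(-908))/7 = (683*(-1/4585) - 4141*(-1/908))/7 = (-683/4585 + 4141/908)/7 = (⅐)*(18366321/4163180) = 18366321/29142260 ≈ 0.63023)
-T = -1*18366321/29142260 = -18366321/29142260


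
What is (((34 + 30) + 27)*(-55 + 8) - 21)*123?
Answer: -528654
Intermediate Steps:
(((34 + 30) + 27)*(-55 + 8) - 21)*123 = ((64 + 27)*(-47) - 21)*123 = (91*(-47) - 21)*123 = (-4277 - 21)*123 = -4298*123 = -528654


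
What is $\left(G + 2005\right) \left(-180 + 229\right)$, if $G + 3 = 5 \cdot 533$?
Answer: $228683$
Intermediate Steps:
$G = 2662$ ($G = -3 + 5 \cdot 533 = -3 + 2665 = 2662$)
$\left(G + 2005\right) \left(-180 + 229\right) = \left(2662 + 2005\right) \left(-180 + 229\right) = 4667 \cdot 49 = 228683$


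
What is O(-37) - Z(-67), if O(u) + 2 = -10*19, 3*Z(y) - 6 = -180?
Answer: -134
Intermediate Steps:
Z(y) = -58 (Z(y) = 2 + (⅓)*(-180) = 2 - 60 = -58)
O(u) = -192 (O(u) = -2 - 10*19 = -2 - 190 = -192)
O(-37) - Z(-67) = -192 - 1*(-58) = -192 + 58 = -134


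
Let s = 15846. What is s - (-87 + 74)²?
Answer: 15677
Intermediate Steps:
s - (-87 + 74)² = 15846 - (-87 + 74)² = 15846 - 1*(-13)² = 15846 - 1*169 = 15846 - 169 = 15677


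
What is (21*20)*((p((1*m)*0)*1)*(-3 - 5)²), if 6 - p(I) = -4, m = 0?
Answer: 268800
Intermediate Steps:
p(I) = 10 (p(I) = 6 - 1*(-4) = 6 + 4 = 10)
(21*20)*((p((1*m)*0)*1)*(-3 - 5)²) = (21*20)*((10*1)*(-3 - 5)²) = 420*(10*(-8)²) = 420*(10*64) = 420*640 = 268800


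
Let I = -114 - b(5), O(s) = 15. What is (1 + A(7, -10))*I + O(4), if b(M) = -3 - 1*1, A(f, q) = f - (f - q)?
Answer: 1005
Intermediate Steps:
A(f, q) = q (A(f, q) = f + (q - f) = q)
b(M) = -4 (b(M) = -3 - 1 = -4)
I = -110 (I = -114 - 1*(-4) = -114 + 4 = -110)
(1 + A(7, -10))*I + O(4) = (1 - 10)*(-110) + 15 = -9*(-110) + 15 = 990 + 15 = 1005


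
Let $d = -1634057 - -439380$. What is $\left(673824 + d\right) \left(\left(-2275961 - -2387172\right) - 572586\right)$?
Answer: $240308552875$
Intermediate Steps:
$d = -1194677$ ($d = -1634057 + 439380 = -1194677$)
$\left(673824 + d\right) \left(\left(-2275961 - -2387172\right) - 572586\right) = \left(673824 - 1194677\right) \left(\left(-2275961 - -2387172\right) - 572586\right) = - 520853 \left(\left(-2275961 + 2387172\right) - 572586\right) = - 520853 \left(111211 - 572586\right) = \left(-520853\right) \left(-461375\right) = 240308552875$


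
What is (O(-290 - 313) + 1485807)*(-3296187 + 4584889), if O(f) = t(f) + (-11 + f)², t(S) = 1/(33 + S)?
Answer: 684170415591859/285 ≈ 2.4006e+12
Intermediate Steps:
O(f) = (-11 + f)² + 1/(33 + f) (O(f) = 1/(33 + f) + (-11 + f)² = (-11 + f)² + 1/(33 + f))
(O(-290 - 313) + 1485807)*(-3296187 + 4584889) = ((1 + (-11 + (-290 - 313))²*(33 + (-290 - 313)))/(33 + (-290 - 313)) + 1485807)*(-3296187 + 4584889) = ((1 + (-11 - 603)²*(33 - 603))/(33 - 603) + 1485807)*1288702 = ((1 + (-614)²*(-570))/(-570) + 1485807)*1288702 = (-(1 + 376996*(-570))/570 + 1485807)*1288702 = (-(1 - 214887720)/570 + 1485807)*1288702 = (-1/570*(-214887719) + 1485807)*1288702 = (214887719/570 + 1485807)*1288702 = (1061797709/570)*1288702 = 684170415591859/285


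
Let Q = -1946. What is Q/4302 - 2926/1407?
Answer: -364897/144117 ≈ -2.5319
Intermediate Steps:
Q/4302 - 2926/1407 = -1946/4302 - 2926/1407 = -1946*1/4302 - 2926*1/1407 = -973/2151 - 418/201 = -364897/144117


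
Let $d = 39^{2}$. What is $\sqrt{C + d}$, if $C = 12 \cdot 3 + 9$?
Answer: $3 \sqrt{174} \approx 39.573$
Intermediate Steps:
$d = 1521$
$C = 45$ ($C = 36 + 9 = 45$)
$\sqrt{C + d} = \sqrt{45 + 1521} = \sqrt{1566} = 3 \sqrt{174}$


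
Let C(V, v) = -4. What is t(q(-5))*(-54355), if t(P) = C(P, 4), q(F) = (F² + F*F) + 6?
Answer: 217420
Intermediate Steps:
q(F) = 6 + 2*F² (q(F) = (F² + F²) + 6 = 2*F² + 6 = 6 + 2*F²)
t(P) = -4
t(q(-5))*(-54355) = -4*(-54355) = 217420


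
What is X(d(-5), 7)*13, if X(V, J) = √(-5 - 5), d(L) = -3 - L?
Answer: 13*I*√10 ≈ 41.11*I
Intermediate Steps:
X(V, J) = I*√10 (X(V, J) = √(-10) = I*√10)
X(d(-5), 7)*13 = (I*√10)*13 = 13*I*√10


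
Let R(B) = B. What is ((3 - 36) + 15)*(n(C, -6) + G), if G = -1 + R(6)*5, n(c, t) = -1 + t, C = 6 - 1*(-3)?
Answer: -396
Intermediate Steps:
C = 9 (C = 6 + 3 = 9)
G = 29 (G = -1 + 6*5 = -1 + 30 = 29)
((3 - 36) + 15)*(n(C, -6) + G) = ((3 - 36) + 15)*((-1 - 6) + 29) = (-33 + 15)*(-7 + 29) = -18*22 = -396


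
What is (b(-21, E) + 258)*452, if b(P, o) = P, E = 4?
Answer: 107124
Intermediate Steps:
(b(-21, E) + 258)*452 = (-21 + 258)*452 = 237*452 = 107124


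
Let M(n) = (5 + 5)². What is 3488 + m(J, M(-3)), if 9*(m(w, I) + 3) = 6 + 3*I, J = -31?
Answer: 3519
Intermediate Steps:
M(n) = 100 (M(n) = 10² = 100)
m(w, I) = -7/3 + I/3 (m(w, I) = -3 + (6 + 3*I)/9 = -3 + (⅔ + I/3) = -7/3 + I/3)
3488 + m(J, M(-3)) = 3488 + (-7/3 + (⅓)*100) = 3488 + (-7/3 + 100/3) = 3488 + 31 = 3519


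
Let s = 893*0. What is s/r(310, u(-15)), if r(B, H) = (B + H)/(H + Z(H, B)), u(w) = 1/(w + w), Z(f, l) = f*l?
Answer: 0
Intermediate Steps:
u(w) = 1/(2*w)
s = 0
r(B, H) = (B + H)/(H + B*H) (r(B, H) = (B + H)/(H + H*B) = (B + H)/(H + B*H))
s/r(310, u(-15)) = 0/(((310 + (½)/(-15))/((((½)/(-15)))*(1 + 310)))) = 0/(((310 + (½)*(-1/15))/(((½)*(-1/15))*311))) = 0/(((1/311)*(310 - 1/30)/(-1/30))) = 0/((-30*1/311*9299/30)) = 0/(-9299/311) = 0*(-311/9299) = 0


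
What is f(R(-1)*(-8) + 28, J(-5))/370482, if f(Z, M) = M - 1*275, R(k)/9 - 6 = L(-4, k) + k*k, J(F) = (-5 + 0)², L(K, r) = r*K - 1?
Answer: -125/185241 ≈ -0.00067480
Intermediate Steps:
L(K, r) = -1 + K*r (L(K, r) = K*r - 1 = -1 + K*r)
J(F) = 25 (J(F) = (-5)² = 25)
R(k) = 45 - 36*k + 9*k² (R(k) = 54 + 9*((-1 - 4*k) + k*k) = 54 + 9*((-1 - 4*k) + k²) = 54 + 9*(-1 + k² - 4*k) = 54 + (-9 - 36*k + 9*k²) = 45 - 36*k + 9*k²)
f(Z, M) = -275 + M (f(Z, M) = M - 275 = -275 + M)
f(R(-1)*(-8) + 28, J(-5))/370482 = (-275 + 25)/370482 = -250*1/370482 = -125/185241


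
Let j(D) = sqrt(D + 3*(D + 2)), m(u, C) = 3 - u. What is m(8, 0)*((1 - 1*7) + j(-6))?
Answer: 30 - 15*I*sqrt(2) ≈ 30.0 - 21.213*I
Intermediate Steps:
j(D) = sqrt(6 + 4*D) (j(D) = sqrt(D + 3*(2 + D)) = sqrt(D + (6 + 3*D)) = sqrt(6 + 4*D))
m(8, 0)*((1 - 1*7) + j(-6)) = (3 - 1*8)*((1 - 1*7) + sqrt(6 + 4*(-6))) = (3 - 8)*((1 - 7) + sqrt(6 - 24)) = -5*(-6 + sqrt(-18)) = -5*(-6 + 3*I*sqrt(2)) = 30 - 15*I*sqrt(2)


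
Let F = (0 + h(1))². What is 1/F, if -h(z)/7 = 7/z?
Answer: 1/2401 ≈ 0.00041649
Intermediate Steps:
h(z) = -49/z
F = 2401 (F = (0 - 49/1)² = (0 - 49*1)² = (0 - 49)² = (-49)² = 2401)
1/F = 1/2401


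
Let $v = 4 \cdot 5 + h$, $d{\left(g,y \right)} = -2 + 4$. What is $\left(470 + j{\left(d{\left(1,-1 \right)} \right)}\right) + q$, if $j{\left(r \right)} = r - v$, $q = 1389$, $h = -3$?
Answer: $1844$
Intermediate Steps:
$d{\left(g,y \right)} = 2$
$v = 17$ ($v = 4 \cdot 5 - 3 = 20 - 3 = 17$)
$j{\left(r \right)} = -17 + r$ ($j{\left(r \right)} = r - 17 = -17 + r$)
$\left(470 + j{\left(d{\left(1,-1 \right)} \right)}\right) + q = \left(470 + \left(-17 + 2\right)\right) + 1389 = \left(470 - 15\right) + 1389 = 455 + 1389 = 1844$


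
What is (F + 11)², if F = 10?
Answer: 441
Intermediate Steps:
(F + 11)² = (10 + 11)² = 21² = 441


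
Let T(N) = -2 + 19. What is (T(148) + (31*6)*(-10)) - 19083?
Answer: -20926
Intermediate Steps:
T(N) = 17
(T(148) + (31*6)*(-10)) - 19083 = (17 + (31*6)*(-10)) - 19083 = (17 + 186*(-10)) - 19083 = (17 - 1860) - 19083 = -1843 - 19083 = -20926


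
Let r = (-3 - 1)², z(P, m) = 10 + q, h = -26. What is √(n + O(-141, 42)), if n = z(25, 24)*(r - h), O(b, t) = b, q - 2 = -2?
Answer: 3*√31 ≈ 16.703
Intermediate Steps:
q = 0 (q = 2 - 2 = 0)
z(P, m) = 10 (z(P, m) = 10 + 0 = 10)
r = 16 (r = (-4)² = 16)
n = 420 (n = 10*(16 - 1*(-26)) = 10*(16 + 26) = 10*42 = 420)
√(n + O(-141, 42)) = √(420 - 141) = √279 = 3*√31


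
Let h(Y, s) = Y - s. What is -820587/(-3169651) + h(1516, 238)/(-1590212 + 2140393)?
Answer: 455522190225/1743881756831 ≈ 0.26121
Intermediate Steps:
-820587/(-3169651) + h(1516, 238)/(-1590212 + 2140393) = -820587/(-3169651) + (1516 - 1*238)/(-1590212 + 2140393) = -820587*(-1/3169651) + (1516 - 238)/550181 = 820587/3169651 + 1278*(1/550181) = 820587/3169651 + 1278/550181 = 455522190225/1743881756831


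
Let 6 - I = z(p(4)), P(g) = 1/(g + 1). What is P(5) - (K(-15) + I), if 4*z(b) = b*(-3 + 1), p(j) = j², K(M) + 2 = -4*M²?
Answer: 5329/6 ≈ 888.17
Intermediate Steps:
K(M) = -2 - 4*M²
z(b) = -b/2 (z(b) = (b*(-3 + 1))/4 = (b*(-2))/4 = (-2*b)/4 = -b/2)
P(g) = 1/(1 + g)
I = 14 (I = 6 - (-1)*4²/2 = 6 - (-1)*16/2 = 6 - 1*(-8) = 6 + 8 = 14)
P(5) - (K(-15) + I) = 1/(1 + 5) - ((-2 - 4*(-15)²) + 14) = 1/6 - ((-2 - 4*225) + 14) = ⅙ - ((-2 - 900) + 14) = ⅙ - (-902 + 14) = ⅙ - 1*(-888) = ⅙ + 888 = 5329/6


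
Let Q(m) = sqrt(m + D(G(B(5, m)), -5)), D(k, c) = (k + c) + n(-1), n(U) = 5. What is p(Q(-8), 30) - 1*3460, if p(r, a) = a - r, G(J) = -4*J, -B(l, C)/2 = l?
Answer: -3430 - 4*sqrt(2) ≈ -3435.7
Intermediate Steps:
B(l, C) = -2*l
D(k, c) = 5 + c + k (D(k, c) = (k + c) + 5 = (c + k) + 5 = 5 + c + k)
Q(m) = sqrt(40 + m) (Q(m) = sqrt(m + (5 - 5 - (-8)*5)) = sqrt(m + (5 - 5 - 4*(-10))) = sqrt(m + (5 - 5 + 40)) = sqrt(m + 40) = sqrt(40 + m))
p(Q(-8), 30) - 1*3460 = (30 - sqrt(40 - 8)) - 1*3460 = (30 - sqrt(32)) - 3460 = (30 - 4*sqrt(2)) - 3460 = -3430 - 4*sqrt(2)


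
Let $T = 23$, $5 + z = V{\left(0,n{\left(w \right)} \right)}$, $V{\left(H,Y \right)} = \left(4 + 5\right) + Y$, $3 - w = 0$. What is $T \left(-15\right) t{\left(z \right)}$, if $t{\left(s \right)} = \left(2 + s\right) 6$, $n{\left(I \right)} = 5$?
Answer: $-22770$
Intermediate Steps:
$w = 3$ ($w = 3 - 0 = 3 + 0 = 3$)
$V{\left(H,Y \right)} = 9 + Y$
$z = 9$ ($z = -5 + \left(9 + 5\right) = -5 + 14 = 9$)
$t{\left(s \right)} = 12 + 6 s$
$T \left(-15\right) t{\left(z \right)} = 23 \left(-15\right) \left(12 + 6 \cdot 9\right) = - 345 \left(12 + 54\right) = \left(-345\right) 66 = -22770$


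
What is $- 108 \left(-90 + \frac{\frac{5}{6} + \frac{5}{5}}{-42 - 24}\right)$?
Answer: $9723$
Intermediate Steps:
$- 108 \left(-90 + \frac{\frac{5}{6} + \frac{5}{5}}{-42 - 24}\right) = - 108 \left(-90 + \frac{5 \cdot \frac{1}{6} + 5 \cdot \frac{1}{5}}{-66}\right) = - 108 \left(-90 - \frac{\frac{5}{6} + 1}{66}\right) = - 108 \left(-90 - \frac{1}{36}\right) = \left(-108\right) \left(- \frac{3241}{36}\right) = 9723$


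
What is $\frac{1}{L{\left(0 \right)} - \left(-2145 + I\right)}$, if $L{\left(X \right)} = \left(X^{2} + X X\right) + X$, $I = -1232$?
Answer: $\frac{1}{3377} \approx 0.00029612$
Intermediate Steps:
$L{\left(X \right)} = X + 2 X^{2}$ ($L{\left(X \right)} = \left(X^{2} + X^{2}\right) + X = 2 X^{2} + X = X + 2 X^{2}$)
$\frac{1}{L{\left(0 \right)} - \left(-2145 + I\right)} = \frac{1}{0 \left(1 + 2 \cdot 0\right) + \left(2145 - -1232\right)} = \frac{1}{0 \left(1 + 0\right) + \left(2145 + 1232\right)} = \frac{1}{0 \cdot 1 + 3377} = \frac{1}{0 + 3377} = \frac{1}{3377}$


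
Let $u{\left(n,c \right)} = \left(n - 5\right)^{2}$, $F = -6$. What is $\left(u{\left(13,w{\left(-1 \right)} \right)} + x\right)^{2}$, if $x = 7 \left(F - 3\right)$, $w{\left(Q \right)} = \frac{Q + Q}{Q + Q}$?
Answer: $1$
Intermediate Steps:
$w{\left(Q \right)} = 1$ ($w{\left(Q \right)} = \frac{2 Q}{2 Q} = 2 Q \frac{1}{2 Q} = 1$)
$u{\left(n,c \right)} = \left(-5 + n\right)^{2}$
$x = -63$ ($x = 7 \left(-6 - 3\right) = 7 \left(-9\right) = -63$)
$\left(u{\left(13,w{\left(-1 \right)} \right)} + x\right)^{2} = \left(\left(-5 + 13\right)^{2} - 63\right)^{2} = \left(8^{2} - 63\right)^{2} = \left(64 - 63\right)^{2} = 1^{2} = 1$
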